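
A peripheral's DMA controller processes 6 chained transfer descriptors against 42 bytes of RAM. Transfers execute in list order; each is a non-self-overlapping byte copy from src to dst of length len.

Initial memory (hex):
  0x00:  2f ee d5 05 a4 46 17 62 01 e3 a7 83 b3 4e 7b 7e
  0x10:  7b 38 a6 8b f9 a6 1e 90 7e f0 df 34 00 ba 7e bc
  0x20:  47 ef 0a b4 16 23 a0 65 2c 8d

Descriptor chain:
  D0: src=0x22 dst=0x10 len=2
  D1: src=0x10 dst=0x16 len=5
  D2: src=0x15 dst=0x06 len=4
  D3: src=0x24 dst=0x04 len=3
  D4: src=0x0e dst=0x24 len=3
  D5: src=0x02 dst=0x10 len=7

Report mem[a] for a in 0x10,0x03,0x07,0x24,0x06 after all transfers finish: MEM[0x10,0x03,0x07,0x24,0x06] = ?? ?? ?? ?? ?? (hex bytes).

MEM[0x10,0x03,0x07,0x24,0x06] = d5 05 0a 7b a0

[0] 0x22->0x10 len=2 : 0a b4
[1] 0x10->0x16 len=5 : 0a b4 a6 8b f9
[2] 0x15->0x06 len=4 : a6 0a b4 a6
[3] 0x24->0x04 len=3 : 16 23 a0
[4] 0x0e->0x24 len=3 : 7b 7e 0a
[5] 0x02->0x10 len=7 : d5 05 16 23 a0 0a b4
query mem[0x10]=0xd5, mem[0x03]=0x05, mem[0x07]=0x0a, mem[0x24]=0x7b, mem[0x06]=0xa0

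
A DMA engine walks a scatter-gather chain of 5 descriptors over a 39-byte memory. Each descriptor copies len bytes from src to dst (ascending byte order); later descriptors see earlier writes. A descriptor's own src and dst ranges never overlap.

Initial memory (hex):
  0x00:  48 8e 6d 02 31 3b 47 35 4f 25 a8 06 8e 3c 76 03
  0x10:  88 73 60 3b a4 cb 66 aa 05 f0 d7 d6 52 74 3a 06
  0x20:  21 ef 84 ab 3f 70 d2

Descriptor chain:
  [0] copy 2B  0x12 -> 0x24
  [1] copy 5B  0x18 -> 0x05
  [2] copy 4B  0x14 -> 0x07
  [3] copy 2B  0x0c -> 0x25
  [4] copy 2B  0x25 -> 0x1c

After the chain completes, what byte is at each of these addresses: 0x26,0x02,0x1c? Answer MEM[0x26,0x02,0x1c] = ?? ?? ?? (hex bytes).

MEM[0x26,0x02,0x1c] = 3c 6d 8e

D0: mem[0x24..0x25] <- [60 3b]
D1: mem[0x05..0x09] <- [05 f0 d7 d6 52]
D2: mem[0x07..0x0a] <- [a4 cb 66 aa]
D3: mem[0x25..0x26] <- [8e 3c]
D4: mem[0x1c..0x1d] <- [8e 3c]
query mem[0x26]=0x3c, mem[0x02]=0x6d, mem[0x1c]=0x8e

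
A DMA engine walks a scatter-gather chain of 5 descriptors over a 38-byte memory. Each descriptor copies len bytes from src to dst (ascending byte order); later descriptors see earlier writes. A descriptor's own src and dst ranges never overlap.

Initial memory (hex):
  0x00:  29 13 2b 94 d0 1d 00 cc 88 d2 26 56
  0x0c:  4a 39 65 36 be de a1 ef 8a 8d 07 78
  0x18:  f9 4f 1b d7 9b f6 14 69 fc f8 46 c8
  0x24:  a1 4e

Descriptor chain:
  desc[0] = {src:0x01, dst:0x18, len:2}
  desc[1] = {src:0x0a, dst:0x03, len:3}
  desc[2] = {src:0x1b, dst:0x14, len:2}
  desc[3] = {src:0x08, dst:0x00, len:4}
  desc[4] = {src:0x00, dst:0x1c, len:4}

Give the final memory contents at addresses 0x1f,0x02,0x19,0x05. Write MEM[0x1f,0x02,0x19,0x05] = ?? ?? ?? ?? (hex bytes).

  after D0: wrote 2B at 0x18 = 132b
  after D1: wrote 3B at 0x03 = 26564a
  after D2: wrote 2B at 0x14 = d79b
  after D3: wrote 4B at 0x00 = 88d22656
  after D4: wrote 4B at 0x1c = 88d22656
query mem[0x1f]=0x56, mem[0x02]=0x26, mem[0x19]=0x2b, mem[0x05]=0x4a

MEM[0x1f,0x02,0x19,0x05] = 56 26 2b 4a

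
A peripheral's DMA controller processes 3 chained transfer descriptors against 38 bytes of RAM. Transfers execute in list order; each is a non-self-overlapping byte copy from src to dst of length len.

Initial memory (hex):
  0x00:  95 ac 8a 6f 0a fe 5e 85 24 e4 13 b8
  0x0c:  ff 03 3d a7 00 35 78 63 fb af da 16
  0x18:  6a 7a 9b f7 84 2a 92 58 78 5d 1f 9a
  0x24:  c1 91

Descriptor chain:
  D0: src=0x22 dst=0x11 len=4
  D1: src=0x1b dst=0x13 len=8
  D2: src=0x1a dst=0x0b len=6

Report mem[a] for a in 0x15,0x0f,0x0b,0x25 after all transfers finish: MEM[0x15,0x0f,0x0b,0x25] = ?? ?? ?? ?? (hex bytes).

MEM[0x15,0x0f,0x0b,0x25] = 2a 92 1f 91

#0 dst[0x11+4] := {0x1f,0x9a,0xc1,0x91}
#1 dst[0x13+8] := {0xf7,0x84,0x2a,0x92,0x58,0x78,0x5d,0x1f}
#2 dst[0x0b+6] := {0x1f,0xf7,0x84,0x2a,0x92,0x58}
query mem[0x15]=0x2a, mem[0x0f]=0x92, mem[0x0b]=0x1f, mem[0x25]=0x91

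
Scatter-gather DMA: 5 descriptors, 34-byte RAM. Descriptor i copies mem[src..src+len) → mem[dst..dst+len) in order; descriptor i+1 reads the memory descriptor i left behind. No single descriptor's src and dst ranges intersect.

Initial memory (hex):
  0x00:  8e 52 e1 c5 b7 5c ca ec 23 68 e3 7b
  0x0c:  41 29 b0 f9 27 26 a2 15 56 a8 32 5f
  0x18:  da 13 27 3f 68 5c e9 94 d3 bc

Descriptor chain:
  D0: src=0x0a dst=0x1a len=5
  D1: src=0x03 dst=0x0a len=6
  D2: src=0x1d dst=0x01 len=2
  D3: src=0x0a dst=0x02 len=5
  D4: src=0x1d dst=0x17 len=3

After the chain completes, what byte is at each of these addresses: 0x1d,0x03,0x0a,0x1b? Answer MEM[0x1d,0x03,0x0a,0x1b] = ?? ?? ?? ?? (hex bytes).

MEM[0x1d,0x03,0x0a,0x1b] = 29 b7 c5 7b

#0 dst[0x1a+5] := {0xe3,0x7b,0x41,0x29,0xb0}
#1 dst[0x0a+6] := {0xc5,0xb7,0x5c,0xca,0xec,0x23}
#2 dst[0x01+2] := {0x29,0xb0}
#3 dst[0x02+5] := {0xc5,0xb7,0x5c,0xca,0xec}
#4 dst[0x17+3] := {0x29,0xb0,0x94}
query mem[0x1d]=0x29, mem[0x03]=0xb7, mem[0x0a]=0xc5, mem[0x1b]=0x7b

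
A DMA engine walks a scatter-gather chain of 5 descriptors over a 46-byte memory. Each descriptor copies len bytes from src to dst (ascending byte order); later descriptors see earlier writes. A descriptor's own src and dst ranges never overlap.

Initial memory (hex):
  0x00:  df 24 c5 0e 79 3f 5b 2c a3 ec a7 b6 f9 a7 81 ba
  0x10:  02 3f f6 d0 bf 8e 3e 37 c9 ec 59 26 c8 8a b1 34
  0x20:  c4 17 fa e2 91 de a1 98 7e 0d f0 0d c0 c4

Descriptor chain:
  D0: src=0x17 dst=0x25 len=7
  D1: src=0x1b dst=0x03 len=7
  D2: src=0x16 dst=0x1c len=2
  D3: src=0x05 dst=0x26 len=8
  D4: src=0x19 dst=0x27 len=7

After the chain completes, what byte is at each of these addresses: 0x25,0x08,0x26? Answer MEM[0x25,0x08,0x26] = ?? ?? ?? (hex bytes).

[0] 0x17->0x25 len=7 : 37 c9 ec 59 26 c8 8a
[1] 0x1b->0x03 len=7 : 26 c8 8a b1 34 c4 17
[2] 0x16->0x1c len=2 : 3e 37
[3] 0x05->0x26 len=8 : 8a b1 34 c4 17 a7 b6 f9
[4] 0x19->0x27 len=7 : ec 59 26 3e 37 b1 34
query mem[0x25]=0x37, mem[0x08]=0xc4, mem[0x26]=0x8a

MEM[0x25,0x08,0x26] = 37 c4 8a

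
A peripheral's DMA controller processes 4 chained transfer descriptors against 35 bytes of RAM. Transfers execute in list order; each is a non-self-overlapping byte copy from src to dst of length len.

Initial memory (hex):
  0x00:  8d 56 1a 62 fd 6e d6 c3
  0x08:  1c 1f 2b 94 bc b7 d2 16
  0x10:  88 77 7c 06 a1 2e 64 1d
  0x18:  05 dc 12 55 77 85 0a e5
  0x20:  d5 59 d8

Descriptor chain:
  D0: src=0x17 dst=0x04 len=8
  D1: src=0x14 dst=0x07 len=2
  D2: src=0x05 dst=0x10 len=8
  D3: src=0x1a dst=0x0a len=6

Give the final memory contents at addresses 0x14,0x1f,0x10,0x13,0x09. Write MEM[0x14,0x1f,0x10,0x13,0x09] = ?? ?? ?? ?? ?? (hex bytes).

MEM[0x14,0x1f,0x10,0x13,0x09] = 77 e5 05 2e 77

[0] 0x17->0x04 len=8 : 1d 05 dc 12 55 77 85 0a
[1] 0x14->0x07 len=2 : a1 2e
[2] 0x05->0x10 len=8 : 05 dc a1 2e 77 85 0a bc
[3] 0x1a->0x0a len=6 : 12 55 77 85 0a e5
query mem[0x14]=0x77, mem[0x1f]=0xe5, mem[0x10]=0x05, mem[0x13]=0x2e, mem[0x09]=0x77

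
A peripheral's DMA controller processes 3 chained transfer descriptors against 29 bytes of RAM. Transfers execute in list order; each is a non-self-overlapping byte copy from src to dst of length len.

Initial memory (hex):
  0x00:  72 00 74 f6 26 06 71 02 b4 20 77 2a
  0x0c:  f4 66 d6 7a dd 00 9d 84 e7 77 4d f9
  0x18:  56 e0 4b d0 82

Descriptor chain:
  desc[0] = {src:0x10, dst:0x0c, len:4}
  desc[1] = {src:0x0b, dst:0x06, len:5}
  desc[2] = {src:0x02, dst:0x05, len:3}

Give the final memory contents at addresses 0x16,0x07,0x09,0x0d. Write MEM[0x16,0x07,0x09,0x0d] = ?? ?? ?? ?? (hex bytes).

  after D0: wrote 4B at 0x0c = dd009d84
  after D1: wrote 5B at 0x06 = 2add009d84
  after D2: wrote 3B at 0x05 = 74f626
query mem[0x16]=0x4d, mem[0x07]=0x26, mem[0x09]=0x9d, mem[0x0d]=0x00

MEM[0x16,0x07,0x09,0x0d] = 4d 26 9d 00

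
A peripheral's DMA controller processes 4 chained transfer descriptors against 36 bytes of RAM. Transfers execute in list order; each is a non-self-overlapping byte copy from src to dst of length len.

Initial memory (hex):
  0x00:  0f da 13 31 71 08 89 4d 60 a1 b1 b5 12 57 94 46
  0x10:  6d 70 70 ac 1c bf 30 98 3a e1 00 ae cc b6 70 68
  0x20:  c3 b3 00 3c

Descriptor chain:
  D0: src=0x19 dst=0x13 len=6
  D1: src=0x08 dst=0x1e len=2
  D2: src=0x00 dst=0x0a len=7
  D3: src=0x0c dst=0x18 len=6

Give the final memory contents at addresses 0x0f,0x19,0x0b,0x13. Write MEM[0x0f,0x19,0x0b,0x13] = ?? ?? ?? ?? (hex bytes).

#0 dst[0x13+6] := {0xe1,0x00,0xae,0xcc,0xb6,0x70}
#1 dst[0x1e+2] := {0x60,0xa1}
#2 dst[0x0a+7] := {0x0f,0xda,0x13,0x31,0x71,0x08,0x89}
#3 dst[0x18+6] := {0x13,0x31,0x71,0x08,0x89,0x70}
query mem[0x0f]=0x08, mem[0x19]=0x31, mem[0x0b]=0xda, mem[0x13]=0xe1

MEM[0x0f,0x19,0x0b,0x13] = 08 31 da e1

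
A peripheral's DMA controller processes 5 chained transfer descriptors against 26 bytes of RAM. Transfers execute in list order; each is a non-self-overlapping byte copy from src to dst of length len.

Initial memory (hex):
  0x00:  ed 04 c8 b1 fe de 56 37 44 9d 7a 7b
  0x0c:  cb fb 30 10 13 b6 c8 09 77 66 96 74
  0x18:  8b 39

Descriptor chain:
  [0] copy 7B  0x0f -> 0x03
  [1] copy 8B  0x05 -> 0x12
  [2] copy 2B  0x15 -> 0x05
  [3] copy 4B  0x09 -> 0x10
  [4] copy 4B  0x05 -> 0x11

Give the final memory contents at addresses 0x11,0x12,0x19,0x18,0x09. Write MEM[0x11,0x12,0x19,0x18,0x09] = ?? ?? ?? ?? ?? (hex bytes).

MEM[0x11,0x12,0x19,0x18,0x09] = 77 66 cb 7b 66

#0 dst[0x03+7] := {0x10,0x13,0xb6,0xc8,0x09,0x77,0x66}
#1 dst[0x12+8] := {0xb6,0xc8,0x09,0x77,0x66,0x7a,0x7b,0xcb}
#2 dst[0x05+2] := {0x77,0x66}
#3 dst[0x10+4] := {0x66,0x7a,0x7b,0xcb}
#4 dst[0x11+4] := {0x77,0x66,0x09,0x77}
query mem[0x11]=0x77, mem[0x12]=0x66, mem[0x19]=0xcb, mem[0x18]=0x7b, mem[0x09]=0x66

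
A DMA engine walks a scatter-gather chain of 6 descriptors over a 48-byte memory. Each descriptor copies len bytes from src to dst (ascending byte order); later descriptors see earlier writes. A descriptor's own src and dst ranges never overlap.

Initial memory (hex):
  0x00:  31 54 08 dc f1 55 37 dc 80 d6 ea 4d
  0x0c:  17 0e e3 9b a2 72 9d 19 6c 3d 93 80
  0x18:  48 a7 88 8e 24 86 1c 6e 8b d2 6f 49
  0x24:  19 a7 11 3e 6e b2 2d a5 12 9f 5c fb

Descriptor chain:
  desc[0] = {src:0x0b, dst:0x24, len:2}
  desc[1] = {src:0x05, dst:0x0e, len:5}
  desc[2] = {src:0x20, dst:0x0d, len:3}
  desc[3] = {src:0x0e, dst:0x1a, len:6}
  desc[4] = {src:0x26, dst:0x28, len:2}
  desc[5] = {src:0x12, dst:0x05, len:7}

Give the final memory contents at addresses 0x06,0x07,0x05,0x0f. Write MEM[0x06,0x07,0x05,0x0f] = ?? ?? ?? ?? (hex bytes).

MEM[0x06,0x07,0x05,0x0f] = 19 6c d6 6f

#0 dst[0x24+2] := {0x4d,0x17}
#1 dst[0x0e+5] := {0x55,0x37,0xdc,0x80,0xd6}
#2 dst[0x0d+3] := {0x8b,0xd2,0x6f}
#3 dst[0x1a+6] := {0xd2,0x6f,0xdc,0x80,0xd6,0x19}
#4 dst[0x28+2] := {0x11,0x3e}
#5 dst[0x05+7] := {0xd6,0x19,0x6c,0x3d,0x93,0x80,0x48}
query mem[0x06]=0x19, mem[0x07]=0x6c, mem[0x05]=0xd6, mem[0x0f]=0x6f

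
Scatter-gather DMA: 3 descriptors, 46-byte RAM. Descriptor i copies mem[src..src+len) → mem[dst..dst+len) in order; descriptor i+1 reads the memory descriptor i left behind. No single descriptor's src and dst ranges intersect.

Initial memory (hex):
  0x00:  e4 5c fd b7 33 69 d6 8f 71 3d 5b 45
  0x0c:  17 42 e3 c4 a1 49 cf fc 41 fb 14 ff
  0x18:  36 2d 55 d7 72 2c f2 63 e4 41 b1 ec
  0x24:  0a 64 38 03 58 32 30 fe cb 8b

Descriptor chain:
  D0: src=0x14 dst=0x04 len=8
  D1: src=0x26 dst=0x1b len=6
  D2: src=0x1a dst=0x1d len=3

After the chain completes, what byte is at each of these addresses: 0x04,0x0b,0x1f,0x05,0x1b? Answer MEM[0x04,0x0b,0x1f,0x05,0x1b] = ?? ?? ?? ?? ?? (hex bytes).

[0] 0x14->0x04 len=8 : 41 fb 14 ff 36 2d 55 d7
[1] 0x26->0x1b len=6 : 38 03 58 32 30 fe
[2] 0x1a->0x1d len=3 : 55 38 03
query mem[0x04]=0x41, mem[0x0b]=0xd7, mem[0x1f]=0x03, mem[0x05]=0xfb, mem[0x1b]=0x38

MEM[0x04,0x0b,0x1f,0x05,0x1b] = 41 d7 03 fb 38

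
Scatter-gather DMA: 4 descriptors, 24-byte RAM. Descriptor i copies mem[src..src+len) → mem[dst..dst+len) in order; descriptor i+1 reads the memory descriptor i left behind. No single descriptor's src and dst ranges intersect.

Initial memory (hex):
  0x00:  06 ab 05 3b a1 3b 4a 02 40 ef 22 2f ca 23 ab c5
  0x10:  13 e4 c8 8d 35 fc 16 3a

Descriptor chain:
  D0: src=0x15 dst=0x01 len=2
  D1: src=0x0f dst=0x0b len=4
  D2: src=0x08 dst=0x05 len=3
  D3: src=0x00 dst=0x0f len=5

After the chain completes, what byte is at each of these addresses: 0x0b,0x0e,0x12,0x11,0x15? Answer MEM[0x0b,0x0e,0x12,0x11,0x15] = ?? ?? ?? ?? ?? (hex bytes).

D0: mem[0x01..0x02] <- [fc 16]
D1: mem[0x0b..0x0e] <- [c5 13 e4 c8]
D2: mem[0x05..0x07] <- [40 ef 22]
D3: mem[0x0f..0x13] <- [06 fc 16 3b a1]
query mem[0x0b]=0xc5, mem[0x0e]=0xc8, mem[0x12]=0x3b, mem[0x11]=0x16, mem[0x15]=0xfc

MEM[0x0b,0x0e,0x12,0x11,0x15] = c5 c8 3b 16 fc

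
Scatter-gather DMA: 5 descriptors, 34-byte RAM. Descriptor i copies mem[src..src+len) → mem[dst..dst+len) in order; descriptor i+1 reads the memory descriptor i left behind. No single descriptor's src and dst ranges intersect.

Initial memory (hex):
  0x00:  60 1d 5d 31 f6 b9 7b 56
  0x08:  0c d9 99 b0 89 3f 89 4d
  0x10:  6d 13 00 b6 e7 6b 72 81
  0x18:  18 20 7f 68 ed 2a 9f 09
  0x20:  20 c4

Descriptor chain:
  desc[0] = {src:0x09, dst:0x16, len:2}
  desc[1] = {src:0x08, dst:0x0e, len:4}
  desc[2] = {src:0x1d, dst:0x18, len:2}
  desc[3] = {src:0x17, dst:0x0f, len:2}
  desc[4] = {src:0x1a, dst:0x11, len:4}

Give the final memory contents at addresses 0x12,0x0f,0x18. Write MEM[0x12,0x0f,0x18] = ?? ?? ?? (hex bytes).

D0: mem[0x16..0x17] <- [d9 99]
D1: mem[0x0e..0x11] <- [0c d9 99 b0]
D2: mem[0x18..0x19] <- [2a 9f]
D3: mem[0x0f..0x10] <- [99 2a]
D4: mem[0x11..0x14] <- [7f 68 ed 2a]
query mem[0x12]=0x68, mem[0x0f]=0x99, mem[0x18]=0x2a

MEM[0x12,0x0f,0x18] = 68 99 2a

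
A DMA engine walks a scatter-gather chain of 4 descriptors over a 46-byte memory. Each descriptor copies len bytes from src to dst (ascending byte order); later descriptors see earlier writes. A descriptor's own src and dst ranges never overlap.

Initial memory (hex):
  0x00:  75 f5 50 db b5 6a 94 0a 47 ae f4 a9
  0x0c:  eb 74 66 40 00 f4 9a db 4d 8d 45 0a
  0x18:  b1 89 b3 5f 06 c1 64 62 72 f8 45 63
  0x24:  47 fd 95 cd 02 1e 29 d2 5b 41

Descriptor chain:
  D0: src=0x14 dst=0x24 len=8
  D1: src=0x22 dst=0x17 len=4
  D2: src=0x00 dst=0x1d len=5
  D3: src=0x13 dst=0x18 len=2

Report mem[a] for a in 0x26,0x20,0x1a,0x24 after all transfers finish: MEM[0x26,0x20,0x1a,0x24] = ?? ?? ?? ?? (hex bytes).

MEM[0x26,0x20,0x1a,0x24] = 45 db 8d 4d

#0 dst[0x24+8] := {0x4d,0x8d,0x45,0x0a,0xb1,0x89,0xb3,0x5f}
#1 dst[0x17+4] := {0x45,0x63,0x4d,0x8d}
#2 dst[0x1d+5] := {0x75,0xf5,0x50,0xdb,0xb5}
#3 dst[0x18+2] := {0xdb,0x4d}
query mem[0x26]=0x45, mem[0x20]=0xdb, mem[0x1a]=0x8d, mem[0x24]=0x4d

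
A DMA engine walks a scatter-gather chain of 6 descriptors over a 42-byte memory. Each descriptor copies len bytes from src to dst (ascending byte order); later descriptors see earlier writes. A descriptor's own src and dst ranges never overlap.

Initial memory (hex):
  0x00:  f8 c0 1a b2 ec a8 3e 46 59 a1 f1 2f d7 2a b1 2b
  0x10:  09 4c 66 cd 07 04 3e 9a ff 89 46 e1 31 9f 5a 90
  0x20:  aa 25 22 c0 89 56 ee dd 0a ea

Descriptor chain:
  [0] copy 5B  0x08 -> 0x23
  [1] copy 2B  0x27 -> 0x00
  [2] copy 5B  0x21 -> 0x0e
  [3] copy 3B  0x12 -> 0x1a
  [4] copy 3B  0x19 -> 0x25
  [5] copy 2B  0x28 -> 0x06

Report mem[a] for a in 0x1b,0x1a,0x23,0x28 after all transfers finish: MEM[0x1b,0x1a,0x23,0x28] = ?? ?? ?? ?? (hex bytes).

MEM[0x1b,0x1a,0x23,0x28] = cd f1 59 0a

#0 dst[0x23+5] := {0x59,0xa1,0xf1,0x2f,0xd7}
#1 dst[0x00+2] := {0xd7,0x0a}
#2 dst[0x0e+5] := {0x25,0x22,0x59,0xa1,0xf1}
#3 dst[0x1a+3] := {0xf1,0xcd,0x07}
#4 dst[0x25+3] := {0x89,0xf1,0xcd}
#5 dst[0x06+2] := {0x0a,0xea}
query mem[0x1b]=0xcd, mem[0x1a]=0xf1, mem[0x23]=0x59, mem[0x28]=0x0a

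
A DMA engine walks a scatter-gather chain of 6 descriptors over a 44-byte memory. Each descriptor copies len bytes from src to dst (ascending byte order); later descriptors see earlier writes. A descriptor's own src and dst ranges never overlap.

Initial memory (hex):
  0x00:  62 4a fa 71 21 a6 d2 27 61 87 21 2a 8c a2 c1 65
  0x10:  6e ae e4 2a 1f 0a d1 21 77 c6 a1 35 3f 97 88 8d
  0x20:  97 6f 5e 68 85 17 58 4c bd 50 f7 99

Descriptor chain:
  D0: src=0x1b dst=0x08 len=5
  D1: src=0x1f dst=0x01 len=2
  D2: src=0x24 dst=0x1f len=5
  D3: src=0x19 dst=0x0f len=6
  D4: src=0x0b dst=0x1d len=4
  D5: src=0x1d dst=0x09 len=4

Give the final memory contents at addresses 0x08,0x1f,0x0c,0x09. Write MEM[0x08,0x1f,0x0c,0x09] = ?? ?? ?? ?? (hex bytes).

D0: mem[0x08..0x0c] <- [35 3f 97 88 8d]
D1: mem[0x01..0x02] <- [8d 97]
D2: mem[0x1f..0x23] <- [85 17 58 4c bd]
D3: mem[0x0f..0x14] <- [c6 a1 35 3f 97 88]
D4: mem[0x1d..0x20] <- [88 8d a2 c1]
D5: mem[0x09..0x0c] <- [88 8d a2 c1]
query mem[0x08]=0x35, mem[0x1f]=0xa2, mem[0x0c]=0xc1, mem[0x09]=0x88

MEM[0x08,0x1f,0x0c,0x09] = 35 a2 c1 88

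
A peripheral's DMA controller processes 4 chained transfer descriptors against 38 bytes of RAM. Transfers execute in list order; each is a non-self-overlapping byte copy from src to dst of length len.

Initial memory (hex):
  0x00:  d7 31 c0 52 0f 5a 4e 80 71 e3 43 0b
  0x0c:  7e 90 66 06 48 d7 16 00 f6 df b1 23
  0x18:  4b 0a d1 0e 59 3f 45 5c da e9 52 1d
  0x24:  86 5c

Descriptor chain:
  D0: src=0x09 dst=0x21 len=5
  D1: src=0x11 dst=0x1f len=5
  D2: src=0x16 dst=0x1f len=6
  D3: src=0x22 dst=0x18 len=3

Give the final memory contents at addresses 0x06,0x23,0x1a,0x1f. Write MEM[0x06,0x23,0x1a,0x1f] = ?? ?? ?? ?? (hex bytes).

MEM[0x06,0x23,0x1a,0x1f] = 4e d1 0e b1

#0 dst[0x21+5] := {0xe3,0x43,0x0b,0x7e,0x90}
#1 dst[0x1f+5] := {0xd7,0x16,0x00,0xf6,0xdf}
#2 dst[0x1f+6] := {0xb1,0x23,0x4b,0x0a,0xd1,0x0e}
#3 dst[0x18+3] := {0x0a,0xd1,0x0e}
query mem[0x06]=0x4e, mem[0x23]=0xd1, mem[0x1a]=0x0e, mem[0x1f]=0xb1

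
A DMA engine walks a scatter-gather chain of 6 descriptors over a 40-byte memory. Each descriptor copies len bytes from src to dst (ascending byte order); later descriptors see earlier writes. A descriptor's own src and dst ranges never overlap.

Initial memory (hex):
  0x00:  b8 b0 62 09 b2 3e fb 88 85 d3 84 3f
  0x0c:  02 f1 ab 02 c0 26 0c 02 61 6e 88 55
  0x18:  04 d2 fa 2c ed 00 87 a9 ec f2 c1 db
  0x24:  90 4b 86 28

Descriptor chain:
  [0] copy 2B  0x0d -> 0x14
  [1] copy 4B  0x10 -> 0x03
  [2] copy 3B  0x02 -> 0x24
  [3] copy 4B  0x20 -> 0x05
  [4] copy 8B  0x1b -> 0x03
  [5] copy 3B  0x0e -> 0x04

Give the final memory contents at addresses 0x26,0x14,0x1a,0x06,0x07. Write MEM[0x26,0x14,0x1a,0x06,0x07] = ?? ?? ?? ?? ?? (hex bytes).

MEM[0x26,0x14,0x1a,0x06,0x07] = 26 f1 fa c0 a9

  after D0: wrote 2B at 0x14 = f1ab
  after D1: wrote 4B at 0x03 = c0260c02
  after D2: wrote 3B at 0x24 = 62c026
  after D3: wrote 4B at 0x05 = ecf2c1db
  after D4: wrote 8B at 0x03 = 2ced0087a9ecf2c1
  after D5: wrote 3B at 0x04 = ab02c0
query mem[0x26]=0x26, mem[0x14]=0xf1, mem[0x1a]=0xfa, mem[0x06]=0xc0, mem[0x07]=0xa9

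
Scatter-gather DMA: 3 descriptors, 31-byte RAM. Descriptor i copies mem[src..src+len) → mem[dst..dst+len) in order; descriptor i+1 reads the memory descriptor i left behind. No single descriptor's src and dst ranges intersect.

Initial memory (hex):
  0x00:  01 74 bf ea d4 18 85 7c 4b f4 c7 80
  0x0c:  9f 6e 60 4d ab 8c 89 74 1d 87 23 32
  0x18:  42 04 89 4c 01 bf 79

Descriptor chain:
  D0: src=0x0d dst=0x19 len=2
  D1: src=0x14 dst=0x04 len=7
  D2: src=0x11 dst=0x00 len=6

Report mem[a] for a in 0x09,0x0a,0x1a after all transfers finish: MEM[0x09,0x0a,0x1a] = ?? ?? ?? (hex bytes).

MEM[0x09,0x0a,0x1a] = 6e 60 60

  after D0: wrote 2B at 0x19 = 6e60
  after D1: wrote 7B at 0x04 = 1d872332426e60
  after D2: wrote 6B at 0x00 = 8c89741d8723
query mem[0x09]=0x6e, mem[0x0a]=0x60, mem[0x1a]=0x60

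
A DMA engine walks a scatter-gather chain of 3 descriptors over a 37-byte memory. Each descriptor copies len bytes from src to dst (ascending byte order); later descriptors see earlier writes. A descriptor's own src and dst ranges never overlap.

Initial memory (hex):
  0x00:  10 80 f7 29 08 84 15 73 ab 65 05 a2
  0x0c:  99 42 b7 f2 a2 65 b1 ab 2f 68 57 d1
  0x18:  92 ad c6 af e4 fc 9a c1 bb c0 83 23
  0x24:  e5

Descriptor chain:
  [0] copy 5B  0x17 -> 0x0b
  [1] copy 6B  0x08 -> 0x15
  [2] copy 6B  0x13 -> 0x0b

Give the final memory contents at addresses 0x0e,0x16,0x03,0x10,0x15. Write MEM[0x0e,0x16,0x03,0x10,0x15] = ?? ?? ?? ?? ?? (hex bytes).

#0 dst[0x0b+5] := {0xd1,0x92,0xad,0xc6,0xaf}
#1 dst[0x15+6] := {0xab,0x65,0x05,0xd1,0x92,0xad}
#2 dst[0x0b+6] := {0xab,0x2f,0xab,0x65,0x05,0xd1}
query mem[0x0e]=0x65, mem[0x16]=0x65, mem[0x03]=0x29, mem[0x10]=0xd1, mem[0x15]=0xab

MEM[0x0e,0x16,0x03,0x10,0x15] = 65 65 29 d1 ab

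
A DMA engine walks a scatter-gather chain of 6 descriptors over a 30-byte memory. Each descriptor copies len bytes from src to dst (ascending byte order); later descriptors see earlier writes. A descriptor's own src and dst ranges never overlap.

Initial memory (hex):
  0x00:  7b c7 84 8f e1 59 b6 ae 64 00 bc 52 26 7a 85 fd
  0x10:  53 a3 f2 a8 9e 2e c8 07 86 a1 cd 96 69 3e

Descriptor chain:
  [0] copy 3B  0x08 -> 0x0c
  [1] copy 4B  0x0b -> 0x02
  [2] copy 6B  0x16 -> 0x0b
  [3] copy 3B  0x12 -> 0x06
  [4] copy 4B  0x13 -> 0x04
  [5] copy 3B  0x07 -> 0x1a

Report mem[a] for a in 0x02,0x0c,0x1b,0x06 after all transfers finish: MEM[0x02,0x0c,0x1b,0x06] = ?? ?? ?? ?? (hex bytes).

#0 dst[0x0c+3] := {0x64,0x00,0xbc}
#1 dst[0x02+4] := {0x52,0x64,0x00,0xbc}
#2 dst[0x0b+6] := {0xc8,0x07,0x86,0xa1,0xcd,0x96}
#3 dst[0x06+3] := {0xf2,0xa8,0x9e}
#4 dst[0x04+4] := {0xa8,0x9e,0x2e,0xc8}
#5 dst[0x1a+3] := {0xc8,0x9e,0x00}
query mem[0x02]=0x52, mem[0x0c]=0x07, mem[0x1b]=0x9e, mem[0x06]=0x2e

MEM[0x02,0x0c,0x1b,0x06] = 52 07 9e 2e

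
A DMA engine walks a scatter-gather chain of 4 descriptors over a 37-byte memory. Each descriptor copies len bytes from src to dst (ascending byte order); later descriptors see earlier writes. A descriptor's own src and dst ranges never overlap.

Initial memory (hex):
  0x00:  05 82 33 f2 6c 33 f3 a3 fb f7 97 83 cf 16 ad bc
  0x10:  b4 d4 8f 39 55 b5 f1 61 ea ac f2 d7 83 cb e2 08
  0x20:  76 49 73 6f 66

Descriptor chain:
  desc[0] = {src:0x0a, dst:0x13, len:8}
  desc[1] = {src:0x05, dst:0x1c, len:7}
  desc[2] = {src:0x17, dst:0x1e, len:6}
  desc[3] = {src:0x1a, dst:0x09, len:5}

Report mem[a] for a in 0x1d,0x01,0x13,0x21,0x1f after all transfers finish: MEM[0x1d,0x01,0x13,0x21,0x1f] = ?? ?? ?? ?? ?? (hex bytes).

#0 dst[0x13+8] := {0x97,0x83,0xcf,0x16,0xad,0xbc,0xb4,0xd4}
#1 dst[0x1c+7] := {0x33,0xf3,0xa3,0xfb,0xf7,0x97,0x83}
#2 dst[0x1e+6] := {0xad,0xbc,0xb4,0xd4,0xd7,0x33}
#3 dst[0x09+5] := {0xd4,0xd7,0x33,0xf3,0xad}
query mem[0x1d]=0xf3, mem[0x01]=0x82, mem[0x13]=0x97, mem[0x21]=0xd4, mem[0x1f]=0xbc

MEM[0x1d,0x01,0x13,0x21,0x1f] = f3 82 97 d4 bc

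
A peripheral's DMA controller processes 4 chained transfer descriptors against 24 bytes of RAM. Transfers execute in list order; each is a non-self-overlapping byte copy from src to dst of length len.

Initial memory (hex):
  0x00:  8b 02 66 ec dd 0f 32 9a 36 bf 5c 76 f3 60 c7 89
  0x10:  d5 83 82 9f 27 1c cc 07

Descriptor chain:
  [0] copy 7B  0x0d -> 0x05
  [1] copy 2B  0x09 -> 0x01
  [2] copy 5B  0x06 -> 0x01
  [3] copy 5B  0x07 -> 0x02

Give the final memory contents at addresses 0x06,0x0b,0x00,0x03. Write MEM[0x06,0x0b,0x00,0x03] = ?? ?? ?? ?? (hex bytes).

#0 dst[0x05+7] := {0x60,0xc7,0x89,0xd5,0x83,0x82,0x9f}
#1 dst[0x01+2] := {0x83,0x82}
#2 dst[0x01+5] := {0xc7,0x89,0xd5,0x83,0x82}
#3 dst[0x02+5] := {0x89,0xd5,0x83,0x82,0x9f}
query mem[0x06]=0x9f, mem[0x0b]=0x9f, mem[0x00]=0x8b, mem[0x03]=0xd5

MEM[0x06,0x0b,0x00,0x03] = 9f 9f 8b d5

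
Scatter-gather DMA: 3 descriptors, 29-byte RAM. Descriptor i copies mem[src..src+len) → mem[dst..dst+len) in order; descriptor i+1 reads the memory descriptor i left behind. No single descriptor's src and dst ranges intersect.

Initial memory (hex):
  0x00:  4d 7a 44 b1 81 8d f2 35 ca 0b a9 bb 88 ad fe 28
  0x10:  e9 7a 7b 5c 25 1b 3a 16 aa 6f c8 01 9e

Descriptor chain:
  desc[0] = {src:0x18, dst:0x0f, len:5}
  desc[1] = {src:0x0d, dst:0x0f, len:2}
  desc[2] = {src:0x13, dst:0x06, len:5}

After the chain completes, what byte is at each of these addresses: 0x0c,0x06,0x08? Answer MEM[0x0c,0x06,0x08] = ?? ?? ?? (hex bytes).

#0 dst[0x0f+5] := {0xaa,0x6f,0xc8,0x01,0x9e}
#1 dst[0x0f+2] := {0xad,0xfe}
#2 dst[0x06+5] := {0x9e,0x25,0x1b,0x3a,0x16}
query mem[0x0c]=0x88, mem[0x06]=0x9e, mem[0x08]=0x1b

MEM[0x0c,0x06,0x08] = 88 9e 1b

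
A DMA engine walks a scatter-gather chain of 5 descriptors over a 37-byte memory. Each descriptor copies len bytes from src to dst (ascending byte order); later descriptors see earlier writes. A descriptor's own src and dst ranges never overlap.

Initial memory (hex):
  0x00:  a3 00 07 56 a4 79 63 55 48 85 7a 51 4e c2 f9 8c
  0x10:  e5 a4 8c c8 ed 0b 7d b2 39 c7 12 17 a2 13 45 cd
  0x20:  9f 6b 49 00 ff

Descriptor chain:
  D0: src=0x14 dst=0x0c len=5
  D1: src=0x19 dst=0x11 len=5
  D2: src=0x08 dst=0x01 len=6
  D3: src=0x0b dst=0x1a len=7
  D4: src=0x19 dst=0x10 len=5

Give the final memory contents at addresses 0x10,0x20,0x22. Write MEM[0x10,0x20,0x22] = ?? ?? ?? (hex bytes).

MEM[0x10,0x20,0x22] = c7 c7 49

D0: mem[0x0c..0x10] <- [ed 0b 7d b2 39]
D1: mem[0x11..0x15] <- [c7 12 17 a2 13]
D2: mem[0x01..0x06] <- [48 85 7a 51 ed 0b]
D3: mem[0x1a..0x20] <- [51 ed 0b 7d b2 39 c7]
D4: mem[0x10..0x14] <- [c7 51 ed 0b 7d]
query mem[0x10]=0xc7, mem[0x20]=0xc7, mem[0x22]=0x49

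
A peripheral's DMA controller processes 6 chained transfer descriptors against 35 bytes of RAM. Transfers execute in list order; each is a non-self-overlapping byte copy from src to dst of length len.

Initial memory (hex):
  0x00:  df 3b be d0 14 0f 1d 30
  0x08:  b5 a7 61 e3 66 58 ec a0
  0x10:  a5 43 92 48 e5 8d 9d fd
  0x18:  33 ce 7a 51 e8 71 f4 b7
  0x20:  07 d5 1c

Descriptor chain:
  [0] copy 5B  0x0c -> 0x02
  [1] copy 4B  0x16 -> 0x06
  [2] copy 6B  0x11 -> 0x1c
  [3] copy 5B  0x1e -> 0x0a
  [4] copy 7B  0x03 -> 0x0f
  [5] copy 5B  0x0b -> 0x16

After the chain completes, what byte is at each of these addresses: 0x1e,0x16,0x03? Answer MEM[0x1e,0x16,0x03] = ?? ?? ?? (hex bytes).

#0 dst[0x02+5] := {0x66,0x58,0xec,0xa0,0xa5}
#1 dst[0x06+4] := {0x9d,0xfd,0x33,0xce}
#2 dst[0x1c+6] := {0x43,0x92,0x48,0xe5,0x8d,0x9d}
#3 dst[0x0a+5] := {0x48,0xe5,0x8d,0x9d,0x1c}
#4 dst[0x0f+7] := {0x58,0xec,0xa0,0x9d,0xfd,0x33,0xce}
#5 dst[0x16+5] := {0xe5,0x8d,0x9d,0x1c,0x58}
query mem[0x1e]=0x48, mem[0x16]=0xe5, mem[0x03]=0x58

MEM[0x1e,0x16,0x03] = 48 e5 58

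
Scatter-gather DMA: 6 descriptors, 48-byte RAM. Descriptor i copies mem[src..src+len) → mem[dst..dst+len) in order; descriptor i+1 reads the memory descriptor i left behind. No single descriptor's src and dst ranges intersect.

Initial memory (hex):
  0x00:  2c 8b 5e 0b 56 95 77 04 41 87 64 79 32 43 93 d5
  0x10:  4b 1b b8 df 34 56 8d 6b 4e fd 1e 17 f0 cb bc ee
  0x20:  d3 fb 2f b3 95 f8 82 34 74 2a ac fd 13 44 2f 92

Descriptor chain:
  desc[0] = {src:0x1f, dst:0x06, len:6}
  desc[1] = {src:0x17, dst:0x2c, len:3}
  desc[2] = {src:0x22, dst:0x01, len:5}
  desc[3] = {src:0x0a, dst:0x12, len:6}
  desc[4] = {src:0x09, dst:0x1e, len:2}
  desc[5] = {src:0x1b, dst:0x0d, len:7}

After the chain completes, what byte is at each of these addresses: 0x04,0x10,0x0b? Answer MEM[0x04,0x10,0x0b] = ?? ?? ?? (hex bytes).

MEM[0x04,0x10,0x0b] = f8 2f 95

D0: mem[0x06..0x0b] <- [ee d3 fb 2f b3 95]
D1: mem[0x2c..0x2e] <- [6b 4e fd]
D2: mem[0x01..0x05] <- [2f b3 95 f8 82]
D3: mem[0x12..0x17] <- [b3 95 32 43 93 d5]
D4: mem[0x1e..0x1f] <- [2f b3]
D5: mem[0x0d..0x13] <- [17 f0 cb 2f b3 d3 fb]
query mem[0x04]=0xf8, mem[0x10]=0x2f, mem[0x0b]=0x95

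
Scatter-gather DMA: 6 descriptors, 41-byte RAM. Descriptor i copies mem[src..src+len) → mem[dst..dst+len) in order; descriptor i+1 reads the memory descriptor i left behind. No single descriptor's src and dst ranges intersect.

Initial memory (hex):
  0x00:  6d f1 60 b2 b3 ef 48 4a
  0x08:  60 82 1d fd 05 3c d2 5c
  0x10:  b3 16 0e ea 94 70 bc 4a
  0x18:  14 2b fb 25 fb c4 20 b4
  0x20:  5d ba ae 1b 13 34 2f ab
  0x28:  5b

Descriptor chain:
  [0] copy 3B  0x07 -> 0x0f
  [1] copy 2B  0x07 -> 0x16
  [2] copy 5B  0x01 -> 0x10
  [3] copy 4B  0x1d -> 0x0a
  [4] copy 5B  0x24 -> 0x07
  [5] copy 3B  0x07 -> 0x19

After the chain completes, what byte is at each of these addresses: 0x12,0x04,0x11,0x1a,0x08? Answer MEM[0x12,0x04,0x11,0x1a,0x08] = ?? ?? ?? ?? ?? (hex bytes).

MEM[0x12,0x04,0x11,0x1a,0x08] = b2 b3 60 34 34

#0 dst[0x0f+3] := {0x4a,0x60,0x82}
#1 dst[0x16+2] := {0x4a,0x60}
#2 dst[0x10+5] := {0xf1,0x60,0xb2,0xb3,0xef}
#3 dst[0x0a+4] := {0xc4,0x20,0xb4,0x5d}
#4 dst[0x07+5] := {0x13,0x34,0x2f,0xab,0x5b}
#5 dst[0x19+3] := {0x13,0x34,0x2f}
query mem[0x12]=0xb2, mem[0x04]=0xb3, mem[0x11]=0x60, mem[0x1a]=0x34, mem[0x08]=0x34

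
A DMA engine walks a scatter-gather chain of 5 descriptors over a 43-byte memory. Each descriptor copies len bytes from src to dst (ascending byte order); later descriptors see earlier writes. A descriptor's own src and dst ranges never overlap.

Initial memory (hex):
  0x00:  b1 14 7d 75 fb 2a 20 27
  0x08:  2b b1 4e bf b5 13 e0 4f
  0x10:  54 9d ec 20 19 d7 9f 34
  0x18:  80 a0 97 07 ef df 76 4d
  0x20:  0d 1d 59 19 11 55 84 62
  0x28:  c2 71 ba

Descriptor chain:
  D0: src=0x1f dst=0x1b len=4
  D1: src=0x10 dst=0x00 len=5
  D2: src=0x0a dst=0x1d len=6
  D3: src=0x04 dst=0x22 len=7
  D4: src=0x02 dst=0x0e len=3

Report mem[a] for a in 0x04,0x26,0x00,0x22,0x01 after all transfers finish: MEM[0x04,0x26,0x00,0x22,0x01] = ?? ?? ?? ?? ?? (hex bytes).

MEM[0x04,0x26,0x00,0x22,0x01] = 19 2b 54 19 9d

D0: mem[0x1b..0x1e] <- [4d 0d 1d 59]
D1: mem[0x00..0x04] <- [54 9d ec 20 19]
D2: mem[0x1d..0x22] <- [4e bf b5 13 e0 4f]
D3: mem[0x22..0x28] <- [19 2a 20 27 2b b1 4e]
D4: mem[0x0e..0x10] <- [ec 20 19]
query mem[0x04]=0x19, mem[0x26]=0x2b, mem[0x00]=0x54, mem[0x22]=0x19, mem[0x01]=0x9d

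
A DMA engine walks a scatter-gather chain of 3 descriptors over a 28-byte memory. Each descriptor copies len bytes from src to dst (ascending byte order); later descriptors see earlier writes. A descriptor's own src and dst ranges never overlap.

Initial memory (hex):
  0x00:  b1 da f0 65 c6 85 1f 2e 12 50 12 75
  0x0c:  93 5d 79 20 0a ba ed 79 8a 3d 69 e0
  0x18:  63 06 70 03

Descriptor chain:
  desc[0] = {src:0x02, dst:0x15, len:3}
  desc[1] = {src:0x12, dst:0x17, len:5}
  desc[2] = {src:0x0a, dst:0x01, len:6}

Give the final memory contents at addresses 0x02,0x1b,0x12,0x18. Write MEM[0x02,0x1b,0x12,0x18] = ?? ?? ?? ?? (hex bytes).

  after D0: wrote 3B at 0x15 = f065c6
  after D1: wrote 5B at 0x17 = ed798af065
  after D2: wrote 6B at 0x01 = 1275935d7920
query mem[0x02]=0x75, mem[0x1b]=0x65, mem[0x12]=0xed, mem[0x18]=0x79

MEM[0x02,0x1b,0x12,0x18] = 75 65 ed 79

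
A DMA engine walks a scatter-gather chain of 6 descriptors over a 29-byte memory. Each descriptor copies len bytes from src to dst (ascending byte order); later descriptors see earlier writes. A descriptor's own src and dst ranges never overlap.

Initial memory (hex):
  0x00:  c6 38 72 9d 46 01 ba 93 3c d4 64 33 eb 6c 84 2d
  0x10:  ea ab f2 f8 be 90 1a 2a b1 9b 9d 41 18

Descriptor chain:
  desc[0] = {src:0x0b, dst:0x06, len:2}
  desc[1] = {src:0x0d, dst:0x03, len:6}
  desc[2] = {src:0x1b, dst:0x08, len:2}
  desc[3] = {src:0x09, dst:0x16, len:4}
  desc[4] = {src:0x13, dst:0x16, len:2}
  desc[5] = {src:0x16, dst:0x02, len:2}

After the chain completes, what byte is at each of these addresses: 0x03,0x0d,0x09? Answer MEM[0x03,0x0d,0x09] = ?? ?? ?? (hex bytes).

MEM[0x03,0x0d,0x09] = be 6c 18

[0] 0x0b->0x06 len=2 : 33 eb
[1] 0x0d->0x03 len=6 : 6c 84 2d ea ab f2
[2] 0x1b->0x08 len=2 : 41 18
[3] 0x09->0x16 len=4 : 18 64 33 eb
[4] 0x13->0x16 len=2 : f8 be
[5] 0x16->0x02 len=2 : f8 be
query mem[0x03]=0xbe, mem[0x0d]=0x6c, mem[0x09]=0x18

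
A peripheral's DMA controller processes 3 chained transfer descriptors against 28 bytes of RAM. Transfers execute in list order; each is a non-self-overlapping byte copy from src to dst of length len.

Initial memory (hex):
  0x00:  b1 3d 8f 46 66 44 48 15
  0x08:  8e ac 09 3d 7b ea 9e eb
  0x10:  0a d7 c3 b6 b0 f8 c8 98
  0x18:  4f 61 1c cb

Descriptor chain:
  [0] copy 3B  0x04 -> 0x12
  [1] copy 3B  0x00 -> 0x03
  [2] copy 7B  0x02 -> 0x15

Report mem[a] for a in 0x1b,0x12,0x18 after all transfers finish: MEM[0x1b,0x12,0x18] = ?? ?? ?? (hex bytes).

  after D0: wrote 3B at 0x12 = 664448
  after D1: wrote 3B at 0x03 = b13d8f
  after D2: wrote 7B at 0x15 = 8fb13d8f48158e
query mem[0x1b]=0x8e, mem[0x12]=0x66, mem[0x18]=0x8f

MEM[0x1b,0x12,0x18] = 8e 66 8f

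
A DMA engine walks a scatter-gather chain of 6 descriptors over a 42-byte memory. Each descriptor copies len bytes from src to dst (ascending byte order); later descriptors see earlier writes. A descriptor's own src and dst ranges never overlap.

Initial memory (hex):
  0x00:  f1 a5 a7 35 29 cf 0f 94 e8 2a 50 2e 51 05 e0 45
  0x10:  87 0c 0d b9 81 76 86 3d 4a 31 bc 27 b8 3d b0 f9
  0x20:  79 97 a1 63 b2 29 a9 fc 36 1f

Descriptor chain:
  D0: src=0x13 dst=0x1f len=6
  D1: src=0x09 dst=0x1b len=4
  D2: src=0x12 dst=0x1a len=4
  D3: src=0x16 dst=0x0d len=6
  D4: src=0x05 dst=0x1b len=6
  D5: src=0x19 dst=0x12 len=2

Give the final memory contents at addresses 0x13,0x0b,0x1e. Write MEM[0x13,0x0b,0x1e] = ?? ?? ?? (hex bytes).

MEM[0x13,0x0b,0x1e] = 0d 2e e8

[0] 0x13->0x1f len=6 : b9 81 76 86 3d 4a
[1] 0x09->0x1b len=4 : 2a 50 2e 51
[2] 0x12->0x1a len=4 : 0d b9 81 76
[3] 0x16->0x0d len=6 : 86 3d 4a 31 0d b9
[4] 0x05->0x1b len=6 : cf 0f 94 e8 2a 50
[5] 0x19->0x12 len=2 : 31 0d
query mem[0x13]=0x0d, mem[0x0b]=0x2e, mem[0x1e]=0xe8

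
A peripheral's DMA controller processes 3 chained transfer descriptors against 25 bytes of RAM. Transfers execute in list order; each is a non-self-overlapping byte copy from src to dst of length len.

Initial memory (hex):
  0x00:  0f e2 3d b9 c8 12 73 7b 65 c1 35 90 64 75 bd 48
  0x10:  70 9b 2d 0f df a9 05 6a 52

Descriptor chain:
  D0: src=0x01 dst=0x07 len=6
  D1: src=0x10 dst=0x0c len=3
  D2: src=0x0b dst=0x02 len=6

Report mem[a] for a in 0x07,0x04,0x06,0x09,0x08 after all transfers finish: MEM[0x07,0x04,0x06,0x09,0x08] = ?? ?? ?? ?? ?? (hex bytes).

  after D0: wrote 6B at 0x07 = e23db9c81273
  after D1: wrote 3B at 0x0c = 709b2d
  after D2: wrote 6B at 0x02 = 12709b2d4870
query mem[0x07]=0x70, mem[0x04]=0x9b, mem[0x06]=0x48, mem[0x09]=0xb9, mem[0x08]=0x3d

MEM[0x07,0x04,0x06,0x09,0x08] = 70 9b 48 b9 3d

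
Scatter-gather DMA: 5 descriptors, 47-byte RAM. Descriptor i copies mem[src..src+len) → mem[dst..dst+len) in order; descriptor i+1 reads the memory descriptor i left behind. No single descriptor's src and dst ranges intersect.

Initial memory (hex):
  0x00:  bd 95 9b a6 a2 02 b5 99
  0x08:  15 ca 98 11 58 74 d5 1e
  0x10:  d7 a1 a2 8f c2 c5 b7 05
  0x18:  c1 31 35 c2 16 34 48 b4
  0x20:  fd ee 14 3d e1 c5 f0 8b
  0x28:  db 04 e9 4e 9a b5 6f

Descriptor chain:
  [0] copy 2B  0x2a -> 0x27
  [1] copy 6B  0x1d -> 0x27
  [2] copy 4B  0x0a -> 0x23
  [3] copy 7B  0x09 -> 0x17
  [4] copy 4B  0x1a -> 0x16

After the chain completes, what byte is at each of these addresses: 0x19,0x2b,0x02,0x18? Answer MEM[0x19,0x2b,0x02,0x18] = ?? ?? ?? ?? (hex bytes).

MEM[0x19,0x2b,0x02,0x18] = 1e ee 9b d5

  after D0: wrote 2B at 0x27 = e94e
  after D1: wrote 6B at 0x27 = 3448b4fdee14
  after D2: wrote 4B at 0x23 = 98115874
  after D3: wrote 7B at 0x17 = ca98115874d51e
  after D4: wrote 4B at 0x16 = 5874d51e
query mem[0x19]=0x1e, mem[0x2b]=0xee, mem[0x02]=0x9b, mem[0x18]=0xd5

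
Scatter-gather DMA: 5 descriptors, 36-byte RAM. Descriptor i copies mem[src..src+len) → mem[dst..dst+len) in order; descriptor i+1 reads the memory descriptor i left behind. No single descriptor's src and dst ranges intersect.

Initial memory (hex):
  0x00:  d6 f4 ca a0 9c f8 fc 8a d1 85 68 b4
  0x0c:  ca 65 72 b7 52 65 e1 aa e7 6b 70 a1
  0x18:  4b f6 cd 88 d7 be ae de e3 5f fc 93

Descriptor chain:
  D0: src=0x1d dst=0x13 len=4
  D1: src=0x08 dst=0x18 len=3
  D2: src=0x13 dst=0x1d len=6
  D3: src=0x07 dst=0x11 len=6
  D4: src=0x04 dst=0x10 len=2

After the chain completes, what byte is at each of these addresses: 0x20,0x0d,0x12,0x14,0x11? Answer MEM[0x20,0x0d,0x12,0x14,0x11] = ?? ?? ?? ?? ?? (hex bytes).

  after D0: wrote 4B at 0x13 = beaedee3
  after D1: wrote 3B at 0x18 = d18568
  after D2: wrote 6B at 0x1d = beaedee3a1d1
  after D3: wrote 6B at 0x11 = 8ad18568b4ca
  after D4: wrote 2B at 0x10 = 9cf8
query mem[0x20]=0xe3, mem[0x0d]=0x65, mem[0x12]=0xd1, mem[0x14]=0x68, mem[0x11]=0xf8

MEM[0x20,0x0d,0x12,0x14,0x11] = e3 65 d1 68 f8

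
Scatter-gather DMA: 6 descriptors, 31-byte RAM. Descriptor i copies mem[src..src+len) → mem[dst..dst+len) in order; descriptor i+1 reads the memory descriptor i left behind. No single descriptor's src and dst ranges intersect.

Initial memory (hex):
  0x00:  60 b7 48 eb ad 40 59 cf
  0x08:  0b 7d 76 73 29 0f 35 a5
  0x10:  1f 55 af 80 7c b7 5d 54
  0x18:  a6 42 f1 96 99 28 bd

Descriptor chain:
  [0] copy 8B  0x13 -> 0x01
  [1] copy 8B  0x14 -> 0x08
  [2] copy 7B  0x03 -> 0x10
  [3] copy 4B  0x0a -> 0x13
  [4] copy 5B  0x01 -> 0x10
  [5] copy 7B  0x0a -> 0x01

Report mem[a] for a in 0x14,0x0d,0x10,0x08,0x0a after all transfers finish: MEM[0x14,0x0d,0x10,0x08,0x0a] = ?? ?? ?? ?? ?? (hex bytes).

MEM[0x14,0x0d,0x10,0x08,0x0a] = 54 42 80 7c 5d

  after D0: wrote 8B at 0x01 = 807cb75d54a642f1
  after D1: wrote 8B at 0x08 = 7cb75d54a642f196
  after D2: wrote 7B at 0x10 = b75d54a6427cb7
  after D3: wrote 4B at 0x13 = 5d54a642
  after D4: wrote 5B at 0x10 = 807cb75d54
  after D5: wrote 7B at 0x01 = 5d54a642f19680
query mem[0x14]=0x54, mem[0x0d]=0x42, mem[0x10]=0x80, mem[0x08]=0x7c, mem[0x0a]=0x5d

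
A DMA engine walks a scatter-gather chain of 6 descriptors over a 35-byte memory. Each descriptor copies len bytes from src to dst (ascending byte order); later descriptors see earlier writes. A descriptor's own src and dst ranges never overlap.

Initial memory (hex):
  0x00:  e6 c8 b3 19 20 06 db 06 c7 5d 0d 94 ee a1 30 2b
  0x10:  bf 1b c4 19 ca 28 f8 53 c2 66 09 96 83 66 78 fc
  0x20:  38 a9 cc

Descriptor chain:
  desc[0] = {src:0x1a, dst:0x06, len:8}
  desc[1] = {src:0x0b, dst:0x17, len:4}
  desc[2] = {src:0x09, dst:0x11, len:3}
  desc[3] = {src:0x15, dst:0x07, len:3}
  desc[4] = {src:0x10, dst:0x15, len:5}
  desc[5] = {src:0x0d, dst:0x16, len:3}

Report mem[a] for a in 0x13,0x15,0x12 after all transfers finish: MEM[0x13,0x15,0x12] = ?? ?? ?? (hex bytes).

MEM[0x13,0x15,0x12] = fc bf 78

  after D0: wrote 8B at 0x06 = 0996836678fc38a9
  after D1: wrote 4B at 0x17 = fc38a930
  after D2: wrote 3B at 0x11 = 6678fc
  after D3: wrote 3B at 0x07 = 28f8fc
  after D4: wrote 5B at 0x15 = bf6678fcca
  after D5: wrote 3B at 0x16 = a9302b
query mem[0x13]=0xfc, mem[0x15]=0xbf, mem[0x12]=0x78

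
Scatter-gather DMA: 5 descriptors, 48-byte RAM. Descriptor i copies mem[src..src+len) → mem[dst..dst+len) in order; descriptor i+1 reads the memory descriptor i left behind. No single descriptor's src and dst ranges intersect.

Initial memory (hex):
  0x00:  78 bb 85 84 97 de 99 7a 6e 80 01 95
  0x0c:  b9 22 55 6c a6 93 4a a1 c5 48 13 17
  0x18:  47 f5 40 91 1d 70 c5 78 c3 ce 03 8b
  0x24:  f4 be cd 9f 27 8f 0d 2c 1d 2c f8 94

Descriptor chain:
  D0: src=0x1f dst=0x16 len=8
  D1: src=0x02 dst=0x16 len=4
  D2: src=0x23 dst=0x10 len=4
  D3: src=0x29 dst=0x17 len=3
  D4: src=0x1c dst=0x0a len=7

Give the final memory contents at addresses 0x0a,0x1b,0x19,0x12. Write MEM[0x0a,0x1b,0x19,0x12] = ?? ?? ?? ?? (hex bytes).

MEM[0x0a,0x1b,0x19,0x12] = be f4 2c be

D0: mem[0x16..0x1d] <- [78 c3 ce 03 8b f4 be cd]
D1: mem[0x16..0x19] <- [85 84 97 de]
D2: mem[0x10..0x13] <- [8b f4 be cd]
D3: mem[0x17..0x19] <- [8f 0d 2c]
D4: mem[0x0a..0x10] <- [be cd c5 78 c3 ce 03]
query mem[0x0a]=0xbe, mem[0x1b]=0xf4, mem[0x19]=0x2c, mem[0x12]=0xbe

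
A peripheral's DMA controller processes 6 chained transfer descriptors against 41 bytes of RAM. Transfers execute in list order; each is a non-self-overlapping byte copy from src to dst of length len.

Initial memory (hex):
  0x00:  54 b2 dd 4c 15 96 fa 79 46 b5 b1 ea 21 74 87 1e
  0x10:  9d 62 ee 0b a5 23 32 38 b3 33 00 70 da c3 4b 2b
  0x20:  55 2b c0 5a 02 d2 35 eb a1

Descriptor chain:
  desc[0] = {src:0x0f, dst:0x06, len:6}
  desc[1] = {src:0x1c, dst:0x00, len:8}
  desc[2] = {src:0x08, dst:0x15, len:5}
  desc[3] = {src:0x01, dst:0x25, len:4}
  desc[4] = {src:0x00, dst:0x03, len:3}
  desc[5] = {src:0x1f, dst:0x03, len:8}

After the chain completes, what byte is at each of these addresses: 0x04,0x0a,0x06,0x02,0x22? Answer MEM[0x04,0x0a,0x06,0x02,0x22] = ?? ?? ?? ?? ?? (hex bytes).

  after D0: wrote 6B at 0x06 = 1e9d62ee0ba5
  after D1: wrote 8B at 0x00 = dac34b2b552bc05a
  after D2: wrote 5B at 0x15 = 62ee0ba521
  after D3: wrote 4B at 0x25 = c34b2b55
  after D4: wrote 3B at 0x03 = dac34b
  after D5: wrote 8B at 0x03 = 2b552bc05a02c34b
query mem[0x04]=0x55, mem[0x0a]=0x4b, mem[0x06]=0xc0, mem[0x02]=0x4b, mem[0x22]=0xc0

MEM[0x04,0x0a,0x06,0x02,0x22] = 55 4b c0 4b c0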